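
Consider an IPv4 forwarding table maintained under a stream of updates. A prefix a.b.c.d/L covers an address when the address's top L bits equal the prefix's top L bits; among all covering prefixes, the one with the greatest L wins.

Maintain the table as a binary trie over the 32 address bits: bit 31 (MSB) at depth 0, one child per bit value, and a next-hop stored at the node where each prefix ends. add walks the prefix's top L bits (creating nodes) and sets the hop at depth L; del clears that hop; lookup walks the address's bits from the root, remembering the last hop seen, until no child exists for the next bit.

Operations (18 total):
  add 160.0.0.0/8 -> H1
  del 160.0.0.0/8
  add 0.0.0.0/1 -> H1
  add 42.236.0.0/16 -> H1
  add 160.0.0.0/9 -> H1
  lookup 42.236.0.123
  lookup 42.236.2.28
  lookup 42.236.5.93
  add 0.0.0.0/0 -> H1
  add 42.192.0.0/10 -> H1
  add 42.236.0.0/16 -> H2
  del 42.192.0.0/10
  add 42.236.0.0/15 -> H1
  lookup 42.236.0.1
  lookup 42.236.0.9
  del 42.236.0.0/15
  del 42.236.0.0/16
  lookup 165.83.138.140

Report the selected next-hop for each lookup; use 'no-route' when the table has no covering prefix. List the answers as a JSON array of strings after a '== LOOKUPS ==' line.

Trace:
  add 160.0.0.0/8 -> H1 at depth 8
  del 160.0.0.0/8 (clear depth 8)
  add 0.0.0.0/1 -> H1 at depth 1
  add 42.236.0.0/16 -> H1 at depth 16
  add 160.0.0.0/9 -> H1 at depth 9
  Q 42.236.0.123: descend 0010101011101100 ; hops seen [H1,H1] ; pick H1
  Q 42.236.2.28: descend 0010101011101100 ; hops seen [H1,H1] ; pick H1
  Q 42.236.5.93: descend 0010101011101100 ; hops seen [H1,H1] ; pick H1
  add 0.0.0.0/0 -> H1 at depth 0
  add 42.192.0.0/10 -> H1 at depth 10
  add 42.236.0.0/16 -> H2 at depth 16
  del 42.192.0.0/10 (clear depth 10)
  add 42.236.0.0/15 -> H1 at depth 15
  Q 42.236.0.1: descend 0010101011101100 ; hops seen [H1,H1,H1,H2] ; pick H2
  Q 42.236.0.9: descend 0010101011101100 ; hops seen [H1,H1,H1,H2] ; pick H2
  del 42.236.0.0/15 (clear depth 15)
  del 42.236.0.0/16 (clear depth 16)
  Q 165.83.138.140: descend 10100 ; hops seen [H1] ; pick H1

== LOOKUPS ==
["H1","H1","H1","H2","H2","H1"]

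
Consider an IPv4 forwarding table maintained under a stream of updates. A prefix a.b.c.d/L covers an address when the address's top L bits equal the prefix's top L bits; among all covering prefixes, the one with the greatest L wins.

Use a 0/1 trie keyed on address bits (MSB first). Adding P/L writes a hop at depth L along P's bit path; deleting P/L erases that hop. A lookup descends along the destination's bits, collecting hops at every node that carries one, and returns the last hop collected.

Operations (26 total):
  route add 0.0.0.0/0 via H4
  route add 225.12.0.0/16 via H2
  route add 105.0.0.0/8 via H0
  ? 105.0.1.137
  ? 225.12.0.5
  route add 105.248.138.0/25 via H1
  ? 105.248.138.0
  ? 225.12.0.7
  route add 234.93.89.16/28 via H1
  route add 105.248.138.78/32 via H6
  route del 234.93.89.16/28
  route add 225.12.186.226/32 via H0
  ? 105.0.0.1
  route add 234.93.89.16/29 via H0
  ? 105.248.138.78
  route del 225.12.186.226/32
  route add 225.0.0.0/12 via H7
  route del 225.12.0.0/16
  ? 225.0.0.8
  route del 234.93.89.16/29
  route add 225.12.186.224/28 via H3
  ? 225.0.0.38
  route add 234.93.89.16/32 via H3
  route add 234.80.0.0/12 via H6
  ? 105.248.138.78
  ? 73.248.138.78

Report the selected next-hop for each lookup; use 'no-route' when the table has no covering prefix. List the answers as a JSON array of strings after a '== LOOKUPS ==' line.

Trace:
  + 0.0.0.0/0 (H4) depth=0
  + 225.12.0.0/16 (H2) depth=16
  + 105.0.0.0/8 (H0) depth=8
  Q 105.0.1.137: descend 01101001 ; hops seen [H4,H0] ; pick H0
  Q 225.12.0.5: descend 1110000100001100 ; hops seen [H4,H2] ; pick H2
  + 105.248.138.0/25 (H1) depth=25
  Q 105.248.138.0: descend 0110100111111000100010100 ; hops seen [H4,H0,H1] ; pick H1
  Q 225.12.0.7: descend 1110000100001100 ; hops seen [H4,H2] ; pick H2
  + 234.93.89.16/28 (H1) depth=28
  + 105.248.138.78/32 (H6) depth=32
  - 234.93.89.16/28 clear@28
  + 225.12.186.226/32 (H0) depth=32
  Q 105.0.0.1: descend 01101001 ; hops seen [H4,H0] ; pick H0
  + 234.93.89.16/29 (H0) depth=29
  Q 105.248.138.78: descend 01101001111110001000101001001110 ; hops seen [H4,H0,H1,H6] ; pick H6
  - 225.12.186.226/32 clear@32
  + 225.0.0.0/12 (H7) depth=12
  - 225.12.0.0/16 clear@16
  Q 225.0.0.8: descend 111000010000 ; hops seen [H4,H7] ; pick H7
  - 234.93.89.16/29 clear@29
  + 225.12.186.224/28 (H3) depth=28
  Q 225.0.0.38: descend 111000010000 ; hops seen [H4,H7] ; pick H7
  + 234.93.89.16/32 (H3) depth=32
  + 234.80.0.0/12 (H6) depth=12
  Q 105.248.138.78: descend 01101001111110001000101001001110 ; hops seen [H4,H0,H1,H6] ; pick H6
  Q 73.248.138.78: descend 01 ; hops seen [H4] ; pick H4

== LOOKUPS ==
["H0","H2","H1","H2","H0","H6","H7","H7","H6","H4"]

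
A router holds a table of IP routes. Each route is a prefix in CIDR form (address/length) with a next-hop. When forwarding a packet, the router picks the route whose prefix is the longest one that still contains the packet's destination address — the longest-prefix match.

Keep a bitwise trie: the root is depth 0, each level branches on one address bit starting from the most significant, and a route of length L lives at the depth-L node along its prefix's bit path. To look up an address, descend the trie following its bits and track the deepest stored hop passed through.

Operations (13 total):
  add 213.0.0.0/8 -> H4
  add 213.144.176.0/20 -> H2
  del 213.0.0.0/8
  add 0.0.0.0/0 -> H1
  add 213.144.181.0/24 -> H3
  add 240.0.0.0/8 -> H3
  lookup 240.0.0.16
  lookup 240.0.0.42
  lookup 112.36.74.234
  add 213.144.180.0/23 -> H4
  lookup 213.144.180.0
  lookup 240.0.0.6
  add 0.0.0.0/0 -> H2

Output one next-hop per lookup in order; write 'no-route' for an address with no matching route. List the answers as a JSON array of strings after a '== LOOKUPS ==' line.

Trace:
  add 213.0.0.0/8 -> H4 at depth 8
  add 213.144.176.0/20 -> H2 at depth 20
  - 213.0.0.0/8 clear@8
  add 0.0.0.0/0 -> H1 at depth 0
  add 213.144.181.0/24 -> H3 at depth 24
  add 240.0.0.0/8 -> H3 at depth 8
  Q 240.0.0.16: descend 11110000 ; hops seen [H1,H3] ; pick H3
  Q 240.0.0.42: descend 11110000 ; hops seen [H1,H3] ; pick H3
  Q 112.36.74.234: descend ε ; hops seen [H1] ; pick H1
  add 213.144.180.0/23 -> H4 at depth 23
  Q 213.144.180.0: descend 11010101100100001011010 ; hops seen [H1,H2,H4] ; pick H4
  Q 240.0.0.6: descend 11110000 ; hops seen [H1,H3] ; pick H3
  add 0.0.0.0/0 -> H2 at depth 0

== LOOKUPS ==
["H3","H3","H1","H4","H3"]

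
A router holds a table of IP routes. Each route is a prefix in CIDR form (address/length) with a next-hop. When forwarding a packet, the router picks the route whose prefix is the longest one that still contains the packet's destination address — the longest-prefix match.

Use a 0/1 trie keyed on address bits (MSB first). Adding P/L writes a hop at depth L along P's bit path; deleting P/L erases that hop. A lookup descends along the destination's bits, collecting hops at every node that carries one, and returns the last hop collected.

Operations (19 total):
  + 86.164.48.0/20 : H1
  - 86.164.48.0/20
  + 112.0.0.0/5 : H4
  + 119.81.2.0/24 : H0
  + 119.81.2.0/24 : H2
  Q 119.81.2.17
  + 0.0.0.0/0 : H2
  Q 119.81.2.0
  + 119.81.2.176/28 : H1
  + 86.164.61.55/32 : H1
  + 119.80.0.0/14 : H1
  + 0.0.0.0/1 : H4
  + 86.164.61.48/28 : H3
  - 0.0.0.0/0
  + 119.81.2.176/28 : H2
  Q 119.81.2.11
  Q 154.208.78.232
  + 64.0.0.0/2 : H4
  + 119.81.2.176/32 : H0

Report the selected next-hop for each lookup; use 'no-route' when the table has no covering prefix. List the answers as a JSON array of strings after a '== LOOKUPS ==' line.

Apply in order:
  + 86.164.48.0/20 (H1) depth=20
  del 86.164.48.0/20 (clear depth 20)
  + 112.0.0.0/5 (H4) depth=5
  + 119.81.2.0/24 (H0) depth=24
  + 119.81.2.0/24 (H2) depth=24
  Q 119.81.2.17: descend 011101110101000100000010 ; hops seen [H4,H2] ; pick H2
  + 0.0.0.0/0 (H2) depth=0
  Q 119.81.2.0: descend 011101110101000100000010 ; hops seen [H2,H4,H2] ; pick H2
  + 119.81.2.176/28 (H1) depth=28
  + 86.164.61.55/32 (H1) depth=32
  + 119.80.0.0/14 (H1) depth=14
  + 0.0.0.0/1 (H4) depth=1
  + 86.164.61.48/28 (H3) depth=28
  del 0.0.0.0/0 (clear depth 0)
  + 119.81.2.176/28 (H2) depth=28
  Q 119.81.2.11: descend 011101110101000100000010 ; hops seen [H4,H4,H1,H2] ; pick H2
  Q 154.208.78.232: descend ε ; hops seen [∅] ; pick no-route
  + 64.0.0.0/2 (H4) depth=2
  + 119.81.2.176/32 (H0) depth=32

== LOOKUPS ==
["H2","H2","H2","no-route"]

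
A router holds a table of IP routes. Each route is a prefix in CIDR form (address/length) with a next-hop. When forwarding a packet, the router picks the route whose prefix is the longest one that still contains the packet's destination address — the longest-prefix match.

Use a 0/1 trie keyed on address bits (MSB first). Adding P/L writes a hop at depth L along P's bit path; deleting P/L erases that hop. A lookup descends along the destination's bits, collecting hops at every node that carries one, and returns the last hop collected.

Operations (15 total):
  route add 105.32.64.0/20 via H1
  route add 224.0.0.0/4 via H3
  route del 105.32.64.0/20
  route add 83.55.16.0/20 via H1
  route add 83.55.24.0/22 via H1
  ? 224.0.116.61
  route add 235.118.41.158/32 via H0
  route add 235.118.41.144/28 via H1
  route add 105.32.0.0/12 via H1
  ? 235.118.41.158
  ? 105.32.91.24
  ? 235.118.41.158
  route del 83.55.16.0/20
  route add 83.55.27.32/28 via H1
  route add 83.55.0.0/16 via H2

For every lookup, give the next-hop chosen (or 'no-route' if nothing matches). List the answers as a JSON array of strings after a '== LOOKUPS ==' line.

Apply in order:
  + 105.32.64.0/20 (H1) depth=20
  + 224.0.0.0/4 (H3) depth=4
  del 105.32.64.0/20 (clear depth 20)
  + 83.55.16.0/20 (H1) depth=20
  + 83.55.24.0/22 (H1) depth=22
  ? 224.0.116.61  path d0:-→d1:-→d2:-→d3:-→d4:H3  best=H3
  + 235.118.41.158/32 (H0) depth=32
  + 235.118.41.144/28 (H1) depth=28
  + 105.32.0.0/12 (H1) depth=12
  ? 235.118.41.158  path d0:-→d1:-→d2:-→d3:-→d4:H3→d5:-→d6:-→d7:-→d8:-→d9:-→d10:-→d11:-→d12:-→d13:-→d14:-→d15:-→d16:-→d17:-→d18:-→d19:-→d20:-→d21:-→d22:-→d23:-→d24:-→d25:-→d26:-→d27:-→d28:H1→d29:-→d30:-→d31:-→d32:H0  best=H0
  ? 105.32.91.24  path d0:-→d1:-→d2:-→d3:-→d4:-→d5:-→d6:-→d7:-→d8:-→d9:-→d10:-→d11:-→d12:H1→d13:-→d14:-→d15:-→d16:-→d17:-→d18:-→d19:-  best=H1
  ? 235.118.41.158  path d0:-→d1:-→d2:-→d3:-→d4:H3→d5:-→d6:-→d7:-→d8:-→d9:-→d10:-→d11:-→d12:-→d13:-→d14:-→d15:-→d16:-→d17:-→d18:-→d19:-→d20:-→d21:-→d22:-→d23:-→d24:-→d25:-→d26:-→d27:-→d28:H1→d29:-→d30:-→d31:-→d32:H0  best=H0
  del 83.55.16.0/20 (clear depth 20)
  + 83.55.27.32/28 (H1) depth=28
  + 83.55.0.0/16 (H2) depth=16

== LOOKUPS ==
["H3","H0","H1","H0"]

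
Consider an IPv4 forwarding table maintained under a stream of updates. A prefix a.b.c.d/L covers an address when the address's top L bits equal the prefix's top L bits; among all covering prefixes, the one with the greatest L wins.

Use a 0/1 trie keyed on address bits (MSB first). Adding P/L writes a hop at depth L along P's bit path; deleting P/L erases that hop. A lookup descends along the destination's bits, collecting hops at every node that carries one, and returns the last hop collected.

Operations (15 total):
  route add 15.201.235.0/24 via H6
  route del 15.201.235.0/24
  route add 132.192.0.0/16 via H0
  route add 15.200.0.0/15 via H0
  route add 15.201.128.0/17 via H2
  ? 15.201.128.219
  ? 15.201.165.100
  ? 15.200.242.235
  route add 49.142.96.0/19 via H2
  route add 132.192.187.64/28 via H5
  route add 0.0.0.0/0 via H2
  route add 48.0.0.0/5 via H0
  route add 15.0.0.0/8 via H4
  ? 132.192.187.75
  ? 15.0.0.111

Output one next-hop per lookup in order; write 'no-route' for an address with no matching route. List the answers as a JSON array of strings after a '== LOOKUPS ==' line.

Apply in order:
  + 15.201.235.0/24 (H6) depth=24
  - 15.201.235.0/24 clear@24
  + 132.192.0.0/16 (H0) depth=16
  + 15.200.0.0/15 (H0) depth=15
  + 15.201.128.0/17 (H2) depth=17
  Q 15.201.128.219: descend 00001111110010011 ; hops seen [H0,H2] ; pick H2
  Q 15.201.165.100: descend 00001111110010011 ; hops seen [H0,H2] ; pick H2
  Q 15.200.242.235: descend 000011111100100 ; hops seen [H0] ; pick H0
  + 49.142.96.0/19 (H2) depth=19
  + 132.192.187.64/28 (H5) depth=28
  + 0.0.0.0/0 (H2) depth=0
  + 48.0.0.0/5 (H0) depth=5
  + 15.0.0.0/8 (H4) depth=8
  Q 132.192.187.75: descend 1000010011000000101110110100 ; hops seen [H2,H0,H5] ; pick H5
  Q 15.0.0.111: descend 00001111 ; hops seen [H2,H4] ; pick H4

== LOOKUPS ==
["H2","H2","H0","H5","H4"]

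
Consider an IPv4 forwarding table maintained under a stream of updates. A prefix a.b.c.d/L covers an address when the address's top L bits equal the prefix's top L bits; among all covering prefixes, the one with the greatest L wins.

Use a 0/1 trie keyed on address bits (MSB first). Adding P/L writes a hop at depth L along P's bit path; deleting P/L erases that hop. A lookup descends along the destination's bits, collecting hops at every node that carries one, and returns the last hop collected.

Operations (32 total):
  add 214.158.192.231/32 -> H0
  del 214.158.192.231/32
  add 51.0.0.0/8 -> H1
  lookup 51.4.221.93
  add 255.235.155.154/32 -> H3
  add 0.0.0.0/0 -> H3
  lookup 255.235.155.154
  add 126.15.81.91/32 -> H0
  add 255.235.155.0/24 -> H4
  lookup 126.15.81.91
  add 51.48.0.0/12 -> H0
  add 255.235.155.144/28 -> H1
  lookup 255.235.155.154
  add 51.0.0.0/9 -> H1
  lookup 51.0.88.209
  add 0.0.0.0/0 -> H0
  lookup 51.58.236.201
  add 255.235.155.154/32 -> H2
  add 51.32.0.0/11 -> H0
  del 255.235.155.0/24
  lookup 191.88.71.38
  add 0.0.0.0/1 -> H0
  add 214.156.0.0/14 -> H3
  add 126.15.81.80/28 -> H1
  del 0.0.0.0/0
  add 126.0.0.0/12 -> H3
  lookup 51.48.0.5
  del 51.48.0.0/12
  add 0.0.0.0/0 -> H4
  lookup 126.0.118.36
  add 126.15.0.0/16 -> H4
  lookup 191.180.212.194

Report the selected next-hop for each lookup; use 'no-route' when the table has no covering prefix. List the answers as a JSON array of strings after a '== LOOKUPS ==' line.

Apply in order:
  add 214.158.192.231/32 -> H0 at depth 32
  - 214.158.192.231/32 clear@32
  add 51.0.0.0/8 -> H1 at depth 8
  lookup 51.4.221.93: bits 00110011 walk d0:-→d1:-→d2:-→d3:-→d4:-→d5:-→d6:-→d7:-→d8:H1 -> H1
  add 255.235.155.154/32 -> H3 at depth 32
  add 0.0.0.0/0 -> H3 at depth 0
  lookup 255.235.155.154: bits 11111111111010111001101110011010 walk d0:H3→d1:-→d2:-→d3:-→d4:-→d5:-→d6:-→d7:-→d8:-→d9:-→d10:-→d11:-→d12:-→d13:-→d14:-→d15:-→d16:-→d17:-→d18:-→d19:-→d20:-→d21:-→d22:-→d23:-→d24:-→d25:-→d26:-→d27:-→d28:-→d29:-→d30:-→d31:-→d32:H3 -> H3
  add 126.15.81.91/32 -> H0 at depth 32
  add 255.235.155.0/24 -> H4 at depth 24
  lookup 126.15.81.91: bits 01111110000011110101000101011011 walk d0:H3→d1:-→d2:-→d3:-→d4:-→d5:-→d6:-→d7:-→d8:-→d9:-→d10:-→d11:-→d12:-→d13:-→d14:-→d15:-→d16:-→d17:-→d18:-→d19:-→d20:-→d21:-→d22:-→d23:-→d24:-→d25:-→d26:-→d27:-→d28:-→d29:-→d30:-→d31:-→d32:H0 -> H0
  add 51.48.0.0/12 -> H0 at depth 12
  add 255.235.155.144/28 -> H1 at depth 28
  lookup 255.235.155.154: bits 11111111111010111001101110011010 walk d0:H3→d1:-→d2:-→d3:-→d4:-→d5:-→d6:-→d7:-→d8:-→d9:-→d10:-→d11:-→d12:-→d13:-→d14:-→d15:-→d16:-→d17:-→d18:-→d19:-→d20:-→d21:-→d22:-→d23:-→d24:H4→d25:-→d26:-→d27:-→d28:H1→d29:-→d30:-→d31:-→d32:H3 -> H3
  add 51.0.0.0/9 -> H1 at depth 9
  lookup 51.0.88.209: bits 0011001100 walk d0:H3→d1:-→d2:-→d3:-→d4:-→d5:-→d6:-→d7:-→d8:H1→d9:H1→d10:- -> H1
  add 0.0.0.0/0 -> H0 at depth 0
  lookup 51.58.236.201: bits 001100110011 walk d0:H0→d1:-→d2:-→d3:-→d4:-→d5:-→d6:-→d7:-→d8:H1→d9:H1→d10:-→d11:-→d12:H0 -> H0
  add 255.235.155.154/32 -> H2 at depth 32
  add 51.32.0.0/11 -> H0 at depth 11
  - 255.235.155.0/24 clear@24
  lookup 191.88.71.38: bits 1 walk d0:H0→d1:- -> H0
  add 0.0.0.0/1 -> H0 at depth 1
  add 214.156.0.0/14 -> H3 at depth 14
  add 126.15.81.80/28 -> H1 at depth 28
  - 0.0.0.0/0 clear@0
  add 126.0.0.0/12 -> H3 at depth 12
  lookup 51.48.0.5: bits 001100110011 walk d0:-→d1:H0→d2:-→d3:-→d4:-→d5:-→d6:-→d7:-→d8:H1→d9:H1→d10:-→d11:H0→d12:H0 -> H0
  - 51.48.0.0/12 clear@12
  add 0.0.0.0/0 -> H4 at depth 0
  lookup 126.0.118.36: bits 011111100000 walk d0:H4→d1:H0→d2:-→d3:-→d4:-→d5:-→d6:-→d7:-→d8:-→d9:-→d10:-→d11:-→d12:H3 -> H3
  add 126.15.0.0/16 -> H4 at depth 16
  lookup 191.180.212.194: bits 1 walk d0:H4→d1:- -> H4

== LOOKUPS ==
["H1","H3","H0","H3","H1","H0","H0","H0","H3","H4"]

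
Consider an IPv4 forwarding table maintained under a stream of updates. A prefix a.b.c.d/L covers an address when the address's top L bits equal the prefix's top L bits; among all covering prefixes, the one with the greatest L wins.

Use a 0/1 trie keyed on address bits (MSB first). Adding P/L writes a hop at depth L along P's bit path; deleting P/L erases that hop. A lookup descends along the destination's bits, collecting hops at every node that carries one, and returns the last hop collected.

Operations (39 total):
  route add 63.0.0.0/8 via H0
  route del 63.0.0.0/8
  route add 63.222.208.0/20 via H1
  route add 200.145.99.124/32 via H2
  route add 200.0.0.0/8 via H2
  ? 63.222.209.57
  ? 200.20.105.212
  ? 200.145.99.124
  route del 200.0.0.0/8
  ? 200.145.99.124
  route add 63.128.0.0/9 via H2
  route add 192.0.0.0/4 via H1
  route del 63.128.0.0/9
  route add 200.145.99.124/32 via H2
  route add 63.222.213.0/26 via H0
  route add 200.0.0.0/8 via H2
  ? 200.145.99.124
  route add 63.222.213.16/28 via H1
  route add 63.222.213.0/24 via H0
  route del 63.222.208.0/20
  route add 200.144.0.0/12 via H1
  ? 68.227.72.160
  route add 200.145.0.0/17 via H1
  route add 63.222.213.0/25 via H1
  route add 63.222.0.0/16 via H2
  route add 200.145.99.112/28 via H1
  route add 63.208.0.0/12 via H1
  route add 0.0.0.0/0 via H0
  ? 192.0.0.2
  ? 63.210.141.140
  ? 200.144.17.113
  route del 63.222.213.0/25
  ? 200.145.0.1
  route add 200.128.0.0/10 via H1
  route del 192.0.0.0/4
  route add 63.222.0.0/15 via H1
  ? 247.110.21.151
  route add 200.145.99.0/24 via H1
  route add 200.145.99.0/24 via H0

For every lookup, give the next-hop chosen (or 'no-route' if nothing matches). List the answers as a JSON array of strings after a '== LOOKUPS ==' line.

Apply in order:
  add 63.0.0.0/8 -> H0 at depth 8
  - 63.0.0.0/8 clear@8
  add 63.222.208.0/20 -> H1 at depth 20
  add 200.145.99.124/32 -> H2 at depth 32
  add 200.0.0.0/8 -> H2 at depth 8
  ? 63.222.209.57  path d0:-→d1:-→d2:-→d3:-→d4:-→d5:-→d6:-→d7:-→d8:-→d9:-→d10:-→d11:-→d12:-→d13:-→d14:-→d15:-→d16:-→d17:-→d18:-→d19:-→d20:H1  best=H1
  ? 200.20.105.212  path d0:-→d1:-→d2:-→d3:-→d4:-→d5:-→d6:-→d7:-→d8:H2  best=H2
  ? 200.145.99.124  path d0:-→d1:-→d2:-→d3:-→d4:-→d5:-→d6:-→d7:-→d8:H2→d9:-→d10:-→d11:-→d12:-→d13:-→d14:-→d15:-→d16:-→d17:-→d18:-→d19:-→d20:-→d21:-→d22:-→d23:-→d24:-→d25:-→d26:-→d27:-→d28:-→d29:-→d30:-→d31:-→d32:H2  best=H2
  - 200.0.0.0/8 clear@8
  ? 200.145.99.124  path d0:-→d1:-→d2:-→d3:-→d4:-→d5:-→d6:-→d7:-→d8:-→d9:-→d10:-→d11:-→d12:-→d13:-→d14:-→d15:-→d16:-→d17:-→d18:-→d19:-→d20:-→d21:-→d22:-→d23:-→d24:-→d25:-→d26:-→d27:-→d28:-→d29:-→d30:-→d31:-→d32:H2  best=H2
  add 63.128.0.0/9 -> H2 at depth 9
  add 192.0.0.0/4 -> H1 at depth 4
  - 63.128.0.0/9 clear@9
  add 200.145.99.124/32 -> H2 at depth 32
  add 63.222.213.0/26 -> H0 at depth 26
  add 200.0.0.0/8 -> H2 at depth 8
  ? 200.145.99.124  path d0:-→d1:-→d2:-→d3:-→d4:H1→d5:-→d6:-→d7:-→d8:H2→d9:-→d10:-→d11:-→d12:-→d13:-→d14:-→d15:-→d16:-→d17:-→d18:-→d19:-→d20:-→d21:-→d22:-→d23:-→d24:-→d25:-→d26:-→d27:-→d28:-→d29:-→d30:-→d31:-→d32:H2  best=H2
  add 63.222.213.16/28 -> H1 at depth 28
  add 63.222.213.0/24 -> H0 at depth 24
  - 63.222.208.0/20 clear@20
  add 200.144.0.0/12 -> H1 at depth 12
  ? 68.227.72.160  path d0:-→d1:-  best=no-route
  add 200.145.0.0/17 -> H1 at depth 17
  add 63.222.213.0/25 -> H1 at depth 25
  add 63.222.0.0/16 -> H2 at depth 16
  add 200.145.99.112/28 -> H1 at depth 28
  add 63.208.0.0/12 -> H1 at depth 12
  add 0.0.0.0/0 -> H0 at depth 0
  ? 192.0.0.2  path d0:H0→d1:-→d2:-→d3:-→d4:H1  best=H1
  ? 63.210.141.140  path d0:H0→d1:-→d2:-→d3:-→d4:-→d5:-→d6:-→d7:-→d8:-→d9:-→d10:-→d11:-→d12:H1  best=H1
  ? 200.144.17.113  path d0:H0→d1:-→d2:-→d3:-→d4:H1→d5:-→d6:-→d7:-→d8:H2→d9:-→d10:-→d11:-→d12:H1→d13:-→d14:-→d15:-  best=H1
  - 63.222.213.0/25 clear@25
  ? 200.145.0.1  path d0:H0→d1:-→d2:-→d3:-→d4:H1→d5:-→d6:-→d7:-→d8:H2→d9:-→d10:-→d11:-→d12:H1→d13:-→d14:-→d15:-→d16:-→d17:H1  best=H1
  add 200.128.0.0/10 -> H1 at depth 10
  - 192.0.0.0/4 clear@4
  add 63.222.0.0/15 -> H1 at depth 15
  ? 247.110.21.151  path d0:H0→d1:-→d2:-  best=H0
  add 200.145.99.0/24 -> H1 at depth 24
  add 200.145.99.0/24 -> H0 at depth 24

== LOOKUPS ==
["H1","H2","H2","H2","H2","no-route","H1","H1","H1","H1","H0"]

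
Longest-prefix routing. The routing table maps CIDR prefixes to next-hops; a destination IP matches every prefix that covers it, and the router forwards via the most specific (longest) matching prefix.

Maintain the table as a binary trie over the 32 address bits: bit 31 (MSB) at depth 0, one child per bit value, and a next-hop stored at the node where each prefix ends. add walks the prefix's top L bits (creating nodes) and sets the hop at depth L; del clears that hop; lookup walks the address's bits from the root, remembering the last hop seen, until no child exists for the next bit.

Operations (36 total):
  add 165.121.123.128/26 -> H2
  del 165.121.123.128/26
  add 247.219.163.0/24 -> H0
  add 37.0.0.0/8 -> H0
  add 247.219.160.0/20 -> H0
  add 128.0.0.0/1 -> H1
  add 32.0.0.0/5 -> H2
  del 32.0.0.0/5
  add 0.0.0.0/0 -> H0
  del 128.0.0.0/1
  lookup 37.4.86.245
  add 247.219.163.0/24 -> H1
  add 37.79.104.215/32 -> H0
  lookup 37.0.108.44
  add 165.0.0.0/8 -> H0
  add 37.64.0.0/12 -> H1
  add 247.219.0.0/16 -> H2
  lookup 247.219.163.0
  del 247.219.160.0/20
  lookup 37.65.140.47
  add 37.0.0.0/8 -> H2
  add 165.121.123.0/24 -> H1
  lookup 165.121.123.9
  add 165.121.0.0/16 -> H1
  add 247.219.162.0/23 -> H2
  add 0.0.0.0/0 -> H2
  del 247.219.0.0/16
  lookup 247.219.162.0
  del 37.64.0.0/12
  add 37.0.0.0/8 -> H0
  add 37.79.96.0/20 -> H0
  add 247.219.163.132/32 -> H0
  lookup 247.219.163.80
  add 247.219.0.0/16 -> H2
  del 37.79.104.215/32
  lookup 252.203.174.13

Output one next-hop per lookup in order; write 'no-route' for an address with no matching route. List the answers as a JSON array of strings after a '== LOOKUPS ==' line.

Apply in order:
  add 165.121.123.128/26 -> H2 at depth 26
  del 165.121.123.128/26 (clear depth 26)
  add 247.219.163.0/24 -> H0 at depth 24
  add 37.0.0.0/8 -> H0 at depth 8
  add 247.219.160.0/20 -> H0 at depth 20
  add 128.0.0.0/1 -> H1 at depth 1
  add 32.0.0.0/5 -> H2 at depth 5
  del 32.0.0.0/5 (clear depth 5)
  add 0.0.0.0/0 -> H0 at depth 0
  del 128.0.0.0/1 (clear depth 1)
  ? 37.4.86.245  path d0:H0→d1:-→d2:-→d3:-→d4:-→d5:-→d6:-→d7:-→d8:H0  best=H0
  add 247.219.163.0/24 -> H1 at depth 24
  add 37.79.104.215/32 -> H0 at depth 32
  ? 37.0.108.44  path d0:H0→d1:-→d2:-→d3:-→d4:-→d5:-→d6:-→d7:-→d8:H0→d9:-  best=H0
  add 165.0.0.0/8 -> H0 at depth 8
  add 37.64.0.0/12 -> H1 at depth 12
  add 247.219.0.0/16 -> H2 at depth 16
  ? 247.219.163.0  path d0:H0→d1:-→d2:-→d3:-→d4:-→d5:-→d6:-→d7:-→d8:-→d9:-→d10:-→d11:-→d12:-→d13:-→d14:-→d15:-→d16:H2→d17:-→d18:-→d19:-→d20:H0→d21:-→d22:-→d23:-→d24:H1  best=H1
  del 247.219.160.0/20 (clear depth 20)
  ? 37.65.140.47  path d0:H0→d1:-→d2:-→d3:-→d4:-→d5:-→d6:-→d7:-→d8:H0→d9:-→d10:-→d11:-→d12:H1  best=H1
  add 37.0.0.0/8 -> H2 at depth 8
  add 165.121.123.0/24 -> H1 at depth 24
  ? 165.121.123.9  path d0:H0→d1:-→d2:-→d3:-→d4:-→d5:-→d6:-→d7:-→d8:H0→d9:-→d10:-→d11:-→d12:-→d13:-→d14:-→d15:-→d16:-→d17:-→d18:-→d19:-→d20:-→d21:-→d22:-→d23:-→d24:H1  best=H1
  add 165.121.0.0/16 -> H1 at depth 16
  add 247.219.162.0/23 -> H2 at depth 23
  add 0.0.0.0/0 -> H2 at depth 0
  del 247.219.0.0/16 (clear depth 16)
  ? 247.219.162.0  path d0:H2→d1:-→d2:-→d3:-→d4:-→d5:-→d6:-→d7:-→d8:-→d9:-→d10:-→d11:-→d12:-→d13:-→d14:-→d15:-→d16:-→d17:-→d18:-→d19:-→d20:-→d21:-→d22:-→d23:H2  best=H2
  del 37.64.0.0/12 (clear depth 12)
  add 37.0.0.0/8 -> H0 at depth 8
  add 37.79.96.0/20 -> H0 at depth 20
  add 247.219.163.132/32 -> H0 at depth 32
  ? 247.219.163.80  path d0:H2→d1:-→d2:-→d3:-→d4:-→d5:-→d6:-→d7:-→d8:-→d9:-→d10:-→d11:-→d12:-→d13:-→d14:-→d15:-→d16:-→d17:-→d18:-→d19:-→d20:-→d21:-→d22:-→d23:H2→d24:H1  best=H1
  add 247.219.0.0/16 -> H2 at depth 16
  del 37.79.104.215/32 (clear depth 32)
  ? 252.203.174.13  path d0:H2→d1:-→d2:-→d3:-→d4:-  best=H2

== LOOKUPS ==
["H0","H0","H1","H1","H1","H2","H1","H2"]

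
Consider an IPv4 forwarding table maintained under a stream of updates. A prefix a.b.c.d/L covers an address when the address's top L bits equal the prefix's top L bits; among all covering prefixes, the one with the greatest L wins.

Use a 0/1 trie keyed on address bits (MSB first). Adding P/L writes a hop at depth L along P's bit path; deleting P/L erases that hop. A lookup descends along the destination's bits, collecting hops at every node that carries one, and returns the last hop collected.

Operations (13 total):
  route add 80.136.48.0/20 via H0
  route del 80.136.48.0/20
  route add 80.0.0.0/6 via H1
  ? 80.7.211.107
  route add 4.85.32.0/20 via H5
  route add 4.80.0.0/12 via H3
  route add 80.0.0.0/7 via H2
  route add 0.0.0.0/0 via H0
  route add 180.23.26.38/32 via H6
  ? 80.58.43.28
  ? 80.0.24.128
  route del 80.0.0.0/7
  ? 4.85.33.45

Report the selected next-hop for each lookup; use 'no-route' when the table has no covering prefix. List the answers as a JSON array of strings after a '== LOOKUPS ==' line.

Apply in order:
  + 80.136.48.0/20 (H0) depth=20
  del 80.136.48.0/20 (clear depth 20)
  + 80.0.0.0/6 (H1) depth=6
  lookup 80.7.211.107: bits 01010000 walk d0:-→d1:-→d2:-→d3:-→d4:-→d5:-→d6:H1→d7:-→d8:- -> H1
  + 4.85.32.0/20 (H5) depth=20
  + 4.80.0.0/12 (H3) depth=12
  + 80.0.0.0/7 (H2) depth=7
  + 0.0.0.0/0 (H0) depth=0
  + 180.23.26.38/32 (H6) depth=32
  lookup 80.58.43.28: bits 01010000 walk d0:H0→d1:-→d2:-→d3:-→d4:-→d5:-→d6:H1→d7:H2→d8:- -> H2
  lookup 80.0.24.128: bits 01010000 walk d0:H0→d1:-→d2:-→d3:-→d4:-→d5:-→d6:H1→d7:H2→d8:- -> H2
  del 80.0.0.0/7 (clear depth 7)
  lookup 4.85.33.45: bits 00000100010101010010 walk d0:H0→d1:-→d2:-→d3:-→d4:-→d5:-→d6:-→d7:-→d8:-→d9:-→d10:-→d11:-→d12:H3→d13:-→d14:-→d15:-→d16:-→d17:-→d18:-→d19:-→d20:H5 -> H5

== LOOKUPS ==
["H1","H2","H2","H5"]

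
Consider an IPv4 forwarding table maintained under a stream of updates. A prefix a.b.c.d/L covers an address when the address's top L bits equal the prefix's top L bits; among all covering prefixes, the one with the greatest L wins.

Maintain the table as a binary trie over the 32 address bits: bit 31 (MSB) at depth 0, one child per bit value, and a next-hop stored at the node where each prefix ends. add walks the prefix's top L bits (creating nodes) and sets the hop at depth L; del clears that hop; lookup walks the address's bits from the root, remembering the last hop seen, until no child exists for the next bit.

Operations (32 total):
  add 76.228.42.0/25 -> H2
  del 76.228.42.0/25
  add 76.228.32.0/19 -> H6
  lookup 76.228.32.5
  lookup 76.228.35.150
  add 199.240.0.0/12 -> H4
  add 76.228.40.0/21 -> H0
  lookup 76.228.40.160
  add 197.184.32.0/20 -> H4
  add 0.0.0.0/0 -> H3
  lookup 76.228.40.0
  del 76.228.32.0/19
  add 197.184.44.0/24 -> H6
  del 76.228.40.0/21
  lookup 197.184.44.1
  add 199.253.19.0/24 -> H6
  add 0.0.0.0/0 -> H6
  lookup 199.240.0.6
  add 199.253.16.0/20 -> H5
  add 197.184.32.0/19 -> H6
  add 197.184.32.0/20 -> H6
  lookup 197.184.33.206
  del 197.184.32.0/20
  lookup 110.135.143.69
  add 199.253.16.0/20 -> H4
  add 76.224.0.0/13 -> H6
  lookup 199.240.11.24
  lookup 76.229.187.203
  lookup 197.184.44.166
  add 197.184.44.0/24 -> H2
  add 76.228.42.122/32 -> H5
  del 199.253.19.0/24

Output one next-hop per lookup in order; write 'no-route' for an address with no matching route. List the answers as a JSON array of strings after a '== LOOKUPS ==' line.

Trace:
  + 76.228.42.0/25 (H2) depth=25
  del 76.228.42.0/25 (clear depth 25)
  + 76.228.32.0/19 (H6) depth=19
  ? 76.228.32.5  path d0:-→d1:-→d2:-→d3:-→d4:-→d5:-→d6:-→d7:-→d8:-→d9:-→d10:-→d11:-→d12:-→d13:-→d14:-→d15:-→d16:-→d17:-→d18:-→d19:H6→d20:-  best=H6
  ? 76.228.35.150  path d0:-→d1:-→d2:-→d3:-→d4:-→d5:-→d6:-→d7:-→d8:-→d9:-→d10:-→d11:-→d12:-→d13:-→d14:-→d15:-→d16:-→d17:-→d18:-→d19:H6→d20:-  best=H6
  + 199.240.0.0/12 (H4) depth=12
  + 76.228.40.0/21 (H0) depth=21
  ? 76.228.40.160  path d0:-→d1:-→d2:-→d3:-→d4:-→d5:-→d6:-→d7:-→d8:-→d9:-→d10:-→d11:-→d12:-→d13:-→d14:-→d15:-→d16:-→d17:-→d18:-→d19:H6→d20:-→d21:H0→d22:-  best=H0
  + 197.184.32.0/20 (H4) depth=20
  + 0.0.0.0/0 (H3) depth=0
  ? 76.228.40.0  path d0:H3→d1:-→d2:-→d3:-→d4:-→d5:-→d6:-→d7:-→d8:-→d9:-→d10:-→d11:-→d12:-→d13:-→d14:-→d15:-→d16:-→d17:-→d18:-→d19:H6→d20:-→d21:H0→d22:-  best=H0
  del 76.228.32.0/19 (clear depth 19)
  + 197.184.44.0/24 (H6) depth=24
  del 76.228.40.0/21 (clear depth 21)
  ? 197.184.44.1  path d0:H3→d1:-→d2:-→d3:-→d4:-→d5:-→d6:-→d7:-→d8:-→d9:-→d10:-→d11:-→d12:-→d13:-→d14:-→d15:-→d16:-→d17:-→d18:-→d19:-→d20:H4→d21:-→d22:-→d23:-→d24:H6  best=H6
  + 199.253.19.0/24 (H6) depth=24
  + 0.0.0.0/0 (H6) depth=0
  ? 199.240.0.6  path d0:H6→d1:-→d2:-→d3:-→d4:-→d5:-→d6:-→d7:-→d8:-→d9:-→d10:-→d11:-→d12:H4  best=H4
  + 199.253.16.0/20 (H5) depth=20
  + 197.184.32.0/19 (H6) depth=19
  + 197.184.32.0/20 (H6) depth=20
  ? 197.184.33.206  path d0:H6→d1:-→d2:-→d3:-→d4:-→d5:-→d6:-→d7:-→d8:-→d9:-→d10:-→d11:-→d12:-→d13:-→d14:-→d15:-→d16:-→d17:-→d18:-→d19:H6→d20:H6  best=H6
  del 197.184.32.0/20 (clear depth 20)
  ? 110.135.143.69  path d0:H6→d1:-→d2:-  best=H6
  + 199.253.16.0/20 (H4) depth=20
  + 76.224.0.0/13 (H6) depth=13
  ? 199.240.11.24  path d0:H6→d1:-→d2:-→d3:-→d4:-→d5:-→d6:-→d7:-→d8:-→d9:-→d10:-→d11:-→d12:H4  best=H4
  ? 76.229.187.203  path d0:H6→d1:-→d2:-→d3:-→d4:-→d5:-→d6:-→d7:-→d8:-→d9:-→d10:-→d11:-→d12:-→d13:H6→d14:-→d15:-  best=H6
  ? 197.184.44.166  path d0:H6→d1:-→d2:-→d3:-→d4:-→d5:-→d6:-→d7:-→d8:-→d9:-→d10:-→d11:-→d12:-→d13:-→d14:-→d15:-→d16:-→d17:-→d18:-→d19:H6→d20:-→d21:-→d22:-→d23:-→d24:H6  best=H6
  + 197.184.44.0/24 (H2) depth=24
  + 76.228.42.122/32 (H5) depth=32
  del 199.253.19.0/24 (clear depth 24)

== LOOKUPS ==
["H6","H6","H0","H0","H6","H4","H6","H6","H4","H6","H6"]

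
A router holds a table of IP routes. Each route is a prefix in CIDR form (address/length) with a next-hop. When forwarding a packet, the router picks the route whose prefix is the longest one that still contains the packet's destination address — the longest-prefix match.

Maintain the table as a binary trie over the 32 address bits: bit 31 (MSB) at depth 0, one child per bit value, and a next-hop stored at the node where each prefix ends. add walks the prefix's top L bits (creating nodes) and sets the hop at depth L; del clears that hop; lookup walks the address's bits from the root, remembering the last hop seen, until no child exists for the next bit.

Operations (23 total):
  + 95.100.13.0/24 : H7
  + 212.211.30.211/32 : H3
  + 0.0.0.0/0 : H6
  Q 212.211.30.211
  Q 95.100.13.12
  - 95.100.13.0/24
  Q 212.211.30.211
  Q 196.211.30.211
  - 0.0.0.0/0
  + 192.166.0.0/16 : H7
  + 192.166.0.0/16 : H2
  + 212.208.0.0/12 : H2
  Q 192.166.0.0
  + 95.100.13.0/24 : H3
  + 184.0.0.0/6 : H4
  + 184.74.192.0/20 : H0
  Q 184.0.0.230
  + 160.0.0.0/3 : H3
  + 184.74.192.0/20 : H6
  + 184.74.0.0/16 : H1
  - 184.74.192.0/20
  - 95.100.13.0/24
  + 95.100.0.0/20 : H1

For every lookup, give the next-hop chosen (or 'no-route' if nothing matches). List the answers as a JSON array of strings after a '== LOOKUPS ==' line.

Process each operation:
  add 95.100.13.0/24 -> H7 at depth 24
  add 212.211.30.211/32 -> H3 at depth 32
  add 0.0.0.0/0 -> H6 at depth 0
  ? 212.211.30.211  path d0:H6→d1:-→d2:-→d3:-→d4:-→d5:-→d6:-→d7:-→d8:-→d9:-→d10:-→d11:-→d12:-→d13:-→d14:-→d15:-→d16:-→d17:-→d18:-→d19:-→d20:-→d21:-→d22:-→d23:-→d24:-→d25:-→d26:-→d27:-→d28:-→d29:-→d30:-→d31:-→d32:H3  best=H3
  ? 95.100.13.12  path d0:H6→d1:-→d2:-→d3:-→d4:-→d5:-→d6:-→d7:-→d8:-→d9:-→d10:-→d11:-→d12:-→d13:-→d14:-→d15:-→d16:-→d17:-→d18:-→d19:-→d20:-→d21:-→d22:-→d23:-→d24:H7  best=H7
  - 95.100.13.0/24 clear@24
  ? 212.211.30.211  path d0:H6→d1:-→d2:-→d3:-→d4:-→d5:-→d6:-→d7:-→d8:-→d9:-→d10:-→d11:-→d12:-→d13:-→d14:-→d15:-→d16:-→d17:-→d18:-→d19:-→d20:-→d21:-→d22:-→d23:-→d24:-→d25:-→d26:-→d27:-→d28:-→d29:-→d30:-→d31:-→d32:H3  best=H3
  ? 196.211.30.211  path d0:H6→d1:-→d2:-→d3:-  best=H6
  - 0.0.0.0/0 clear@0
  add 192.166.0.0/16 -> H7 at depth 16
  add 192.166.0.0/16 -> H2 at depth 16
  add 212.208.0.0/12 -> H2 at depth 12
  ? 192.166.0.0  path d0:-→d1:-→d2:-→d3:-→d4:-→d5:-→d6:-→d7:-→d8:-→d9:-→d10:-→d11:-→d12:-→d13:-→d14:-→d15:-→d16:H2  best=H2
  add 95.100.13.0/24 -> H3 at depth 24
  add 184.0.0.0/6 -> H4 at depth 6
  add 184.74.192.0/20 -> H0 at depth 20
  ? 184.0.0.230  path d0:-→d1:-→d2:-→d3:-→d4:-→d5:-→d6:H4→d7:-→d8:-→d9:-  best=H4
  add 160.0.0.0/3 -> H3 at depth 3
  add 184.74.192.0/20 -> H6 at depth 20
  add 184.74.0.0/16 -> H1 at depth 16
  - 184.74.192.0/20 clear@20
  - 95.100.13.0/24 clear@24
  add 95.100.0.0/20 -> H1 at depth 20

== LOOKUPS ==
["H3","H7","H3","H6","H2","H4"]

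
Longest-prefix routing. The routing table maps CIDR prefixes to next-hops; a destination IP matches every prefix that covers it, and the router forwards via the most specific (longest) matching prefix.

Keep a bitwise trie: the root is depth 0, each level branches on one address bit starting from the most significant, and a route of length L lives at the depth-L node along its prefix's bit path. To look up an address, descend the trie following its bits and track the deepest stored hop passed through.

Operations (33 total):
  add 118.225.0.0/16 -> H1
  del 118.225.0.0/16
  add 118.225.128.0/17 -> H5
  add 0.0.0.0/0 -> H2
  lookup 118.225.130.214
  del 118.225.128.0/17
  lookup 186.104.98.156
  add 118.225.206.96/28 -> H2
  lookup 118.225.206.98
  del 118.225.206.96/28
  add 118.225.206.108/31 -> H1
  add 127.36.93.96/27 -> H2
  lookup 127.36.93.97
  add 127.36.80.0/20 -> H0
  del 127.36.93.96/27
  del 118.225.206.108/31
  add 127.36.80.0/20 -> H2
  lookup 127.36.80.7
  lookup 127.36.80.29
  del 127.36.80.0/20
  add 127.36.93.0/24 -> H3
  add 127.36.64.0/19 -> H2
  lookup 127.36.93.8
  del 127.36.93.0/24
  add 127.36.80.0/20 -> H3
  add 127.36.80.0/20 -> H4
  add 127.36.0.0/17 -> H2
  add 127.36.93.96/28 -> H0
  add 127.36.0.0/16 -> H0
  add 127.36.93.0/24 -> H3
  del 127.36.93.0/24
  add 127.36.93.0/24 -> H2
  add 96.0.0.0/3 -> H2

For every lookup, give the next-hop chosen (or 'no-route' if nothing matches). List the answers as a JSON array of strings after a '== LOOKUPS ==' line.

Trace:
  add 118.225.0.0/16 -> H1 at depth 16
  - 118.225.0.0/16 clear@16
  add 118.225.128.0/17 -> H5 at depth 17
  add 0.0.0.0/0 -> H2 at depth 0
  ? 118.225.130.214  path d0:H2→d1:-→d2:-→d3:-→d4:-→d5:-→d6:-→d7:-→d8:-→d9:-→d10:-→d11:-→d12:-→d13:-→d14:-→d15:-→d16:-→d17:H5  best=H5
  - 118.225.128.0/17 clear@17
  ? 186.104.98.156  path d0:H2  best=H2
  add 118.225.206.96/28 -> H2 at depth 28
  ? 118.225.206.98  path d0:H2→d1:-→d2:-→d3:-→d4:-→d5:-→d6:-→d7:-→d8:-→d9:-→d10:-→d11:-→d12:-→d13:-→d14:-→d15:-→d16:-→d17:-→d18:-→d19:-→d20:-→d21:-→d22:-→d23:-→d24:-→d25:-→d26:-→d27:-→d28:H2  best=H2
  - 118.225.206.96/28 clear@28
  add 118.225.206.108/31 -> H1 at depth 31
  add 127.36.93.96/27 -> H2 at depth 27
  ? 127.36.93.97  path d0:H2→d1:-→d2:-→d3:-→d4:-→d5:-→d6:-→d7:-→d8:-→d9:-→d10:-→d11:-→d12:-→d13:-→d14:-→d15:-→d16:-→d17:-→d18:-→d19:-→d20:-→d21:-→d22:-→d23:-→d24:-→d25:-→d26:-→d27:H2  best=H2
  add 127.36.80.0/20 -> H0 at depth 20
  - 127.36.93.96/27 clear@27
  - 118.225.206.108/31 clear@31
  add 127.36.80.0/20 -> H2 at depth 20
  ? 127.36.80.7  path d0:H2→d1:-→d2:-→d3:-→d4:-→d5:-→d6:-→d7:-→d8:-→d9:-→d10:-→d11:-→d12:-→d13:-→d14:-→d15:-→d16:-→d17:-→d18:-→d19:-→d20:H2  best=H2
  ? 127.36.80.29  path d0:H2→d1:-→d2:-→d3:-→d4:-→d5:-→d6:-→d7:-→d8:-→d9:-→d10:-→d11:-→d12:-→d13:-→d14:-→d15:-→d16:-→d17:-→d18:-→d19:-→d20:H2  best=H2
  - 127.36.80.0/20 clear@20
  add 127.36.93.0/24 -> H3 at depth 24
  add 127.36.64.0/19 -> H2 at depth 19
  ? 127.36.93.8  path d0:H2→d1:-→d2:-→d3:-→d4:-→d5:-→d6:-→d7:-→d8:-→d9:-→d10:-→d11:-→d12:-→d13:-→d14:-→d15:-→d16:-→d17:-→d18:-→d19:H2→d20:-→d21:-→d22:-→d23:-→d24:H3→d25:-  best=H3
  - 127.36.93.0/24 clear@24
  add 127.36.80.0/20 -> H3 at depth 20
  add 127.36.80.0/20 -> H4 at depth 20
  add 127.36.0.0/17 -> H2 at depth 17
  add 127.36.93.96/28 -> H0 at depth 28
  add 127.36.0.0/16 -> H0 at depth 16
  add 127.36.93.0/24 -> H3 at depth 24
  - 127.36.93.0/24 clear@24
  add 127.36.93.0/24 -> H2 at depth 24
  add 96.0.0.0/3 -> H2 at depth 3

== LOOKUPS ==
["H5","H2","H2","H2","H2","H2","H3"]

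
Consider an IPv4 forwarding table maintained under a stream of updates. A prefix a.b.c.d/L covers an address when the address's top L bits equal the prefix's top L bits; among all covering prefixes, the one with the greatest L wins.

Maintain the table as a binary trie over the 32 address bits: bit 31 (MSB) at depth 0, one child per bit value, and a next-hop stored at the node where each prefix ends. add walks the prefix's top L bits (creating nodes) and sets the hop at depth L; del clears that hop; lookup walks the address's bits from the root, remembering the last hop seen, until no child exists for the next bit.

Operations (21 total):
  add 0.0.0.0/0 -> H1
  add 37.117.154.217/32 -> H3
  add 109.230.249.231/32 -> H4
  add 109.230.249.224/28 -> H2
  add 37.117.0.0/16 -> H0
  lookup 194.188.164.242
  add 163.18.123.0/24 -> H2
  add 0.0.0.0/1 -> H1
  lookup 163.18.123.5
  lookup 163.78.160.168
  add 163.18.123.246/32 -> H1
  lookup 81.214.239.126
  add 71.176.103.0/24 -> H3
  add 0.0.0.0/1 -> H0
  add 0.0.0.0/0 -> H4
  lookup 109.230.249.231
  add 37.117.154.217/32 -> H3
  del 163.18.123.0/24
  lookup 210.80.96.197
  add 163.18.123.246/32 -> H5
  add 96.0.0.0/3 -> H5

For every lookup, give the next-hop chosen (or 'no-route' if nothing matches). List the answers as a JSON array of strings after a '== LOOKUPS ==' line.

Trace:
  + 0.0.0.0/0 (H1) depth=0
  + 37.117.154.217/32 (H3) depth=32
  + 109.230.249.231/32 (H4) depth=32
  + 109.230.249.224/28 (H2) depth=28
  + 37.117.0.0/16 (H0) depth=16
  ? 194.188.164.242  path d0:H1  best=H1
  + 163.18.123.0/24 (H2) depth=24
  + 0.0.0.0/1 (H1) depth=1
  ? 163.18.123.5  path d0:H1→d1:-→d2:-→d3:-→d4:-→d5:-→d6:-→d7:-→d8:-→d9:-→d10:-→d11:-→d12:-→d13:-→d14:-→d15:-→d16:-→d17:-→d18:-→d19:-→d20:-→d21:-→d22:-→d23:-→d24:H2  best=H2
  ? 163.78.160.168  path d0:H1→d1:-→d2:-→d3:-→d4:-→d5:-→d6:-→d7:-→d8:-→d9:-  best=H1
  + 163.18.123.246/32 (H1) depth=32
  ? 81.214.239.126  path d0:H1→d1:H1→d2:-  best=H1
  + 71.176.103.0/24 (H3) depth=24
  + 0.0.0.0/1 (H0) depth=1
  + 0.0.0.0/0 (H4) depth=0
  ? 109.230.249.231  path d0:H4→d1:H0→d2:-→d3:-→d4:-→d5:-→d6:-→d7:-→d8:-→d9:-→d10:-→d11:-→d12:-→d13:-→d14:-→d15:-→d16:-→d17:-→d18:-→d19:-→d20:-→d21:-→d22:-→d23:-→d24:-→d25:-→d26:-→d27:-→d28:H2→d29:-→d30:-→d31:-→d32:H4  best=H4
  + 37.117.154.217/32 (H3) depth=32
  - 163.18.123.0/24 clear@24
  ? 210.80.96.197  path d0:H4→d1:-  best=H4
  + 163.18.123.246/32 (H5) depth=32
  + 96.0.0.0/3 (H5) depth=3

== LOOKUPS ==
["H1","H2","H1","H1","H4","H4"]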